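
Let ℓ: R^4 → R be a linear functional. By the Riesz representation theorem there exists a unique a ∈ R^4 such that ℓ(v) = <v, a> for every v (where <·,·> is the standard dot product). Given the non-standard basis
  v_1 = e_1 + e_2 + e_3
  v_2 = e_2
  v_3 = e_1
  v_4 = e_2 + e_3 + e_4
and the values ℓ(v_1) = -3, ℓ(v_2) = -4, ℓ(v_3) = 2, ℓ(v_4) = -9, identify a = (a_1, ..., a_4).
a = (2, -4, -1, -4)

Write a = (a_1, ..., a_4) in the standard basis. For each basis vector v_i, ℓ(v_i) = <v_i, a> is a linear equation in the a_j's. Collect the n equations into a matrix system V a = ℓ, where row i of V is v_i (expressed in the standard basis). Since V is invertible (lower-triangular with 1s on the diagonal, up to permutation), solve by back-substitution:
  V =
[[1, 1, 1, 0],
 [0, 1, 0, 0],
 [1, 0, 0, 0],
 [0, 1, 1, 1]]
  V a = (-3, -4, 2, -9)
Solving gives a = (2, -4, -1, -4).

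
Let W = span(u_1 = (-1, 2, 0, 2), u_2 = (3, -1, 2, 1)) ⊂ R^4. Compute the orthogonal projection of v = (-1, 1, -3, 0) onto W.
proj_W(v) = (-43/21, 37/42, -9/7, -17/42)

Set up U = [u_1 | ... | u_2] ∈ R^(4×2). The projector onto W = col(U) is P = U (U^T U)^(-1) U^T.
Compute U^T U =
  [9, -3]
  [-3, 15],
and U^T v = (3, -10).
Solve U^T U · c = U^T v for the coefficients: c = (5/42, -9/14). The projection is proj_W(v) = U c.
Check: (v - proj_W(v)) · u_1 = 0  (should be 0).
Check: (v - proj_W(v)) · u_2 = 0  (should be 0).
Result: proj_W(v) = (-43/21, 37/42, -9/7, -17/42).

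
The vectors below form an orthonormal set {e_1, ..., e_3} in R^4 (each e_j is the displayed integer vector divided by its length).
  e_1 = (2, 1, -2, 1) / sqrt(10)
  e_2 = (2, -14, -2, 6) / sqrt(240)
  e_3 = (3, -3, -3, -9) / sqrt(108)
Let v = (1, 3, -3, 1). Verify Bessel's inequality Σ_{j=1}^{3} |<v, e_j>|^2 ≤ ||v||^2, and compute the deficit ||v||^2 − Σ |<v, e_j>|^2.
Σ |<v, e_j>|^2 = 18; ||v||^2 = 20; deficit = 2

Write each e_j = u_j / sqrt(<u_j, u_j>) where u_j is the displayed integer vector. Then <v, e_j> = <v, u_j> / sqrt(<u_j, u_j>), so |<v, e_j>|^2 = <v, u_j>^2 / <u_j, u_j>.
Coefficients: <v, e_1> = 12/sqrt(10), <v, e_2> = -28/sqrt(240), <v, e_3> = -6/sqrt(108).
Square and sum: Σ |<v, e_j>|^2 = 18.
Compute ||v||^2 = v·v = 20.
Deficit = 20 − 18 = 2 ≥ 0, confirming Bessel's inequality. (The deficit equals ||v − Σ <v,e_j> e_j||^2, the squared distance from v to span{e_j}.)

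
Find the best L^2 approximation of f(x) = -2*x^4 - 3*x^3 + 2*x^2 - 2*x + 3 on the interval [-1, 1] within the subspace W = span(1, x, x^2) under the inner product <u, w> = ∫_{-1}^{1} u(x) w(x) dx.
g(x) = 2*x^2/7 - 19*x/5 + 111/35

The best approximation g ∈ W is the orthogonal projection of f onto W. Writing g = a_0 + a_1 x + a_2 x^2, the coefficients solve the normal equations G · a = b where
  G_{ij} = <φ_i, φ_j> and b_i = <f, φ_i>, with φ_0 = 1, φ_1 = x, φ_2 = x^2.
G =
  [2, 0, 2/3]
  [0, 2/3, 0]
  [2/3, 0, 2/5],
b = (98/15, -38/15, 78/35).
Solving gives a_0 = 111/35, a_1 = -19/5, a_2 = 2/7, so
  g(x) = 2*x^2/7 - 19*x/5 + 111/35.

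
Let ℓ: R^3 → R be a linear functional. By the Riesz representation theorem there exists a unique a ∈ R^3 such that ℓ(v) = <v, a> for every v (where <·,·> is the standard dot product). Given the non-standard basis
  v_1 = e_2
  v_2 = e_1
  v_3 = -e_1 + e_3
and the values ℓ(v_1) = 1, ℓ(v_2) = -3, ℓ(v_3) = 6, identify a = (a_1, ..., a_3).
a = (-3, 1, 3)

Write a = (a_1, ..., a_3) in the standard basis. For each basis vector v_i, ℓ(v_i) = <v_i, a> is a linear equation in the a_j's. Collect the n equations into a matrix system V a = ℓ, where row i of V is v_i (expressed in the standard basis). Since V is invertible (lower-triangular with 1s on the diagonal, up to permutation), solve by back-substitution:
  V =
[[0, 1, 0],
 [1, 0, 0],
 [-1, 0, 1]]
  V a = (1, -3, 6)
Solving gives a = (-3, 1, 3).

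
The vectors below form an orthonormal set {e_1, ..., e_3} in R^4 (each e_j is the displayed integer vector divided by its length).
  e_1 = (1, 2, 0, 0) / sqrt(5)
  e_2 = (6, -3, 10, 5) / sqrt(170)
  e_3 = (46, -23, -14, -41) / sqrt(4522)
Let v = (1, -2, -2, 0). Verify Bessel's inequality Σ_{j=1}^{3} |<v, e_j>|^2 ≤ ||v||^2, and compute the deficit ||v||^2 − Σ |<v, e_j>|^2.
Σ |<v, e_j>|^2 = 713/133; ||v||^2 = 9; deficit = 484/133

Write each e_j = u_j / sqrt(<u_j, u_j>) where u_j is the displayed integer vector. Then <v, e_j> = <v, u_j> / sqrt(<u_j, u_j>), so |<v, e_j>|^2 = <v, u_j>^2 / <u_j, u_j>.
Coefficients: <v, e_1> = -3/sqrt(5), <v, e_2> = -8/sqrt(170), <v, e_3> = 120/sqrt(4522).
Square and sum: Σ |<v, e_j>|^2 = 713/133.
Compute ||v||^2 = v·v = 9.
Deficit = 9 − 713/133 = 484/133 ≥ 0, confirming Bessel's inequality. (The deficit equals ||v − Σ <v,e_j> e_j||^2, the squared distance from v to span{e_j}.)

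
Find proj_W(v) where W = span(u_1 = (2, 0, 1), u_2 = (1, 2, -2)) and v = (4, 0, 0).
proj_W(v) = (164/45, 8/9, 32/45)

Set up U = [u_1 | ... | u_2] ∈ R^(3×2). The projector onto W = col(U) is P = U (U^T U)^(-1) U^T.
Compute U^T U =
  [5, 0]
  [0, 9],
and U^T v = (8, 4).
Solve U^T U · c = U^T v for the coefficients: c = (8/5, 4/9). The projection is proj_W(v) = U c.
Check: (v - proj_W(v)) · u_1 = 0  (should be 0).
Check: (v - proj_W(v)) · u_2 = 0  (should be 0).
Result: proj_W(v) = (164/45, 8/9, 32/45).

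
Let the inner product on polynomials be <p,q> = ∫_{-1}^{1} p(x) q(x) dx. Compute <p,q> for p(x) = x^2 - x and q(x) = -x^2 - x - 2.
<p,q> = -16/15

Expand the product: p(x)·q(x) = -x^4 - x^2 + 2*x.
∫_{-1}^{1} of each monomial x^k gives [2/(k+1) if k even, 0 if k odd]. Integrating term-by-term (or equivalently evaluating the antiderivative F(x) = -x^5/5 - x^3/3 + x^2 at the endpoints):
  F(1) − F(−1) = 7/15 − (23/15) = -16/15.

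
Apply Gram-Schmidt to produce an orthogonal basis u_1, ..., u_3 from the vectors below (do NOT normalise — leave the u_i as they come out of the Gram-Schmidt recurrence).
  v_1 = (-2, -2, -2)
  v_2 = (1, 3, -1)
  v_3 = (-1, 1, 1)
Orthogonal basis:
  u_1 = (-2, -2, -2)
  u_2 = (0, 2, -2)
  u_3 = (-4/3, 2/3, 2/3)

Apply the Gram-Schmidt recurrence
  u_1 = v_1
  u_i = v_i − Σ_{j<i} ((v_i · u_j) / (u_j · u_j)) · u_j.

Step by step this gives:
  u_1 = (-2, -2, -2)
  u_2 = (0, 2, -2)
  u_3 = (-4/3, 2/3, 2/3)

Orthogonality check:
  u_2 · u_1 = 0 (should be 0)
  u_3 · u_1 = 0 (should be 0)
  u_3 · u_2 = 0 (should be 0)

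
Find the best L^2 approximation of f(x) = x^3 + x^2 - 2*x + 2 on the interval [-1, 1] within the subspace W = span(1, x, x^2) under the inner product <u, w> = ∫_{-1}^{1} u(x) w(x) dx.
g(x) = x^2 - 7*x/5 + 2

The best approximation g ∈ W is the orthogonal projection of f onto W. Writing g = a_0 + a_1 x + a_2 x^2, the coefficients solve the normal equations G · a = b where
  G_{ij} = <φ_i, φ_j> and b_i = <f, φ_i>, with φ_0 = 1, φ_1 = x, φ_2 = x^2.
G =
  [2, 0, 2/3]
  [0, 2/3, 0]
  [2/3, 0, 2/5],
b = (14/3, -14/15, 26/15).
Solving gives a_0 = 2, a_1 = -7/5, a_2 = 1, so
  g(x) = x^2 - 7*x/5 + 2.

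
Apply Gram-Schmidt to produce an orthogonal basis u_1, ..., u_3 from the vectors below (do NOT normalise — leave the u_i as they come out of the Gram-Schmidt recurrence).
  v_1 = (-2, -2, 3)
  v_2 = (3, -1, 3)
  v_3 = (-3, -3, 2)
Orthogonal basis:
  u_1 = (-2, -2, 3)
  u_2 = (61/17, -7/17, 36/17)
  u_3 = (30/149, -150/149, -80/149)

Apply the Gram-Schmidt recurrence
  u_1 = v_1
  u_i = v_i − Σ_{j<i} ((v_i · u_j) / (u_j · u_j)) · u_j.

Step by step this gives:
  u_1 = (-2, -2, 3)
  u_2 = (61/17, -7/17, 36/17)
  u_3 = (30/149, -150/149, -80/149)

Orthogonality check:
  u_2 · u_1 = 0 (should be 0)
  u_3 · u_1 = 0 (should be 0)
  u_3 · u_2 = 0 (should be 0)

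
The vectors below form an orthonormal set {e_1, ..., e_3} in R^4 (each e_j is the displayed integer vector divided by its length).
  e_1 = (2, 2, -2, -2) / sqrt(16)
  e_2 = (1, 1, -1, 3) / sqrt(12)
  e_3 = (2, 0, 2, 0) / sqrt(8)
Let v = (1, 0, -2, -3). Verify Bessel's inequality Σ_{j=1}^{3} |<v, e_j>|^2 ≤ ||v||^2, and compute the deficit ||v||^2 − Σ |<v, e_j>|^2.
Σ |<v, e_j>|^2 = 25/2; ||v||^2 = 14; deficit = 3/2

Write each e_j = u_j / sqrt(<u_j, u_j>) where u_j is the displayed integer vector. Then <v, e_j> = <v, u_j> / sqrt(<u_j, u_j>), so |<v, e_j>|^2 = <v, u_j>^2 / <u_j, u_j>.
Coefficients: <v, e_1> = 12/sqrt(16), <v, e_2> = -6/sqrt(12), <v, e_3> = -2/sqrt(8).
Square and sum: Σ |<v, e_j>|^2 = 25/2.
Compute ||v||^2 = v·v = 14.
Deficit = 14 − 25/2 = 3/2 ≥ 0, confirming Bessel's inequality. (The deficit equals ||v − Σ <v,e_j> e_j||^2, the squared distance from v to span{e_j}.)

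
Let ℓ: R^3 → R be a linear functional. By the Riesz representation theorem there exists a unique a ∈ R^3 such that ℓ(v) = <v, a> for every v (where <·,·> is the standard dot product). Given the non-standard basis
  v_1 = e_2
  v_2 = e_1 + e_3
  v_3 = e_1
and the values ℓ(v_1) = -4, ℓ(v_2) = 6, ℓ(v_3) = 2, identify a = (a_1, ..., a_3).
a = (2, -4, 4)

Write a = (a_1, ..., a_3) in the standard basis. For each basis vector v_i, ℓ(v_i) = <v_i, a> is a linear equation in the a_j's. Collect the n equations into a matrix system V a = ℓ, where row i of V is v_i (expressed in the standard basis). Since V is invertible (lower-triangular with 1s on the diagonal, up to permutation), solve by back-substitution:
  V =
[[0, 1, 0],
 [1, 0, 1],
 [1, 0, 0]]
  V a = (-4, 6, 2)
Solving gives a = (2, -4, 4).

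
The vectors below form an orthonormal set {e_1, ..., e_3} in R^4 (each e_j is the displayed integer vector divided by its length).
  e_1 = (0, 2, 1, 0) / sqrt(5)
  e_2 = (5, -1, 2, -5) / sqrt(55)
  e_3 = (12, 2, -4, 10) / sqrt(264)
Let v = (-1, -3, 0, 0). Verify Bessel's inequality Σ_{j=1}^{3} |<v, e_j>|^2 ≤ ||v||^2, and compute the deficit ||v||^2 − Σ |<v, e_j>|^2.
Σ |<v, e_j>|^2 = 17/2; ||v||^2 = 10; deficit = 3/2

Write each e_j = u_j / sqrt(<u_j, u_j>) where u_j is the displayed integer vector. Then <v, e_j> = <v, u_j> / sqrt(<u_j, u_j>), so |<v, e_j>|^2 = <v, u_j>^2 / <u_j, u_j>.
Coefficients: <v, e_1> = -6/sqrt(5), <v, e_2> = -2/sqrt(55), <v, e_3> = -18/sqrt(264).
Square and sum: Σ |<v, e_j>|^2 = 17/2.
Compute ||v||^2 = v·v = 10.
Deficit = 10 − 17/2 = 3/2 ≥ 0, confirming Bessel's inequality. (The deficit equals ||v − Σ <v,e_j> e_j||^2, the squared distance from v to span{e_j}.)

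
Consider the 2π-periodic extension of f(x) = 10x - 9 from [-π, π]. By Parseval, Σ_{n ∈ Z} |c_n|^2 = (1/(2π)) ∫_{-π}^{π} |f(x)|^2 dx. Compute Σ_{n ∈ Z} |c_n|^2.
Σ |c_n|^2 = 100π^2/3 + 81

Expand and integrate term by term over [-π, π]:
  ∫ (10x)^2 dx = 100·(2π^3/3); ∫ 2·10·(-9)·x dx = 0 (odd integrand); ∫ (-9)^2 dx = 81·2π.
So (1/(2π)) ∫_{-π}^{π} (10x - 9)^2 dx = 100π^2/3 + 81 = 100π^2/3 + 81.
Parseval ⇒ Σ |c_n|^2 = 100π^2/3 + 81.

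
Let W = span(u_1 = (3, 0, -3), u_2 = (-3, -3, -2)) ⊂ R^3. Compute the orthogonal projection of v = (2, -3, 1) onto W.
proj_W(v) = (14/43, -9/43, -29/43)

Set up U = [u_1 | ... | u_2] ∈ R^(3×2). The projector onto W = col(U) is P = U (U^T U)^(-1) U^T.
Compute U^T U =
  [18, -3]
  [-3, 22],
and U^T v = (3, 1).
Solve U^T U · c = U^T v for the coefficients: c = (23/129, 3/43). The projection is proj_W(v) = U c.
Check: (v - proj_W(v)) · u_1 = 0  (should be 0).
Check: (v - proj_W(v)) · u_2 = 0  (should be 0).
Result: proj_W(v) = (14/43, -9/43, -29/43).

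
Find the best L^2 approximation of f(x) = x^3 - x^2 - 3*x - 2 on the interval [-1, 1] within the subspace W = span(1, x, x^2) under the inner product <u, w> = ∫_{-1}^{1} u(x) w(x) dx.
g(x) = -x^2 - 12*x/5 - 2

The best approximation g ∈ W is the orthogonal projection of f onto W. Writing g = a_0 + a_1 x + a_2 x^2, the coefficients solve the normal equations G · a = b where
  G_{ij} = <φ_i, φ_j> and b_i = <f, φ_i>, with φ_0 = 1, φ_1 = x, φ_2 = x^2.
G =
  [2, 0, 2/3]
  [0, 2/3, 0]
  [2/3, 0, 2/5],
b = (-14/3, -8/5, -26/15).
Solving gives a_0 = -2, a_1 = -12/5, a_2 = -1, so
  g(x) = -x^2 - 12*x/5 - 2.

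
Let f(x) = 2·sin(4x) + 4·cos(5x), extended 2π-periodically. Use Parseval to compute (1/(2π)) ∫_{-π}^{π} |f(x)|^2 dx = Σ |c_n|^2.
Σ |c_n|^2 = 10

Expand |f|^2 and use orthogonality of {sin(nx), cos(mx)} on [-π, π]:
  ∫_{-π}^{π} sin(nx)^2 dx = π, ∫ cos(mx)^2 dx = π, and cross terms integrate to 0.
So ∫_{-π}^{π} f(x)^2 dx = 2^2 · π + 4^2 · π = (4 + 16)π.
Divide by 2π: (4 + 16)/2 = 10.
By Parseval, this equals Σ |c_n|^2.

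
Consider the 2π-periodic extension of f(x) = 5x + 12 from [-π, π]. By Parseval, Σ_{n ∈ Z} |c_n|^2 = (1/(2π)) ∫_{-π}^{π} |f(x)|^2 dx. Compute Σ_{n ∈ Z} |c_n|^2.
Σ |c_n|^2 = 25π^2/3 + 144

Expand and integrate term by term over [-π, π]:
  ∫ (5x)^2 dx = 25·(2π^3/3); ∫ 2·5·(12)·x dx = 0 (odd integrand); ∫ 12^2 dx = 144·2π.
So (1/(2π)) ∫_{-π}^{π} (5x + 12)^2 dx = 25π^2/3 + 144 = 25π^2/3 + 144.
Parseval ⇒ Σ |c_n|^2 = 25π^2/3 + 144.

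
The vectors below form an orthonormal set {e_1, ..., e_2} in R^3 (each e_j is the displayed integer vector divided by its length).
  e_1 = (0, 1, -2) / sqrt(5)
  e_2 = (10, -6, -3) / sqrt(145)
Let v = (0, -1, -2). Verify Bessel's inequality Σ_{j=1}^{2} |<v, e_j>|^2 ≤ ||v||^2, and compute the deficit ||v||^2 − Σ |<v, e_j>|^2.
Σ |<v, e_j>|^2 = 81/29; ||v||^2 = 5; deficit = 64/29

Write each e_j = u_j / sqrt(<u_j, u_j>) where u_j is the displayed integer vector. Then <v, e_j> = <v, u_j> / sqrt(<u_j, u_j>), so |<v, e_j>|^2 = <v, u_j>^2 / <u_j, u_j>.
Coefficients: <v, e_1> = 3/sqrt(5), <v, e_2> = 12/sqrt(145).
Square and sum: Σ |<v, e_j>|^2 = 81/29.
Compute ||v||^2 = v·v = 5.
Deficit = 5 − 81/29 = 64/29 ≥ 0, confirming Bessel's inequality. (The deficit equals ||v − Σ <v,e_j> e_j||^2, the squared distance from v to span{e_j}.)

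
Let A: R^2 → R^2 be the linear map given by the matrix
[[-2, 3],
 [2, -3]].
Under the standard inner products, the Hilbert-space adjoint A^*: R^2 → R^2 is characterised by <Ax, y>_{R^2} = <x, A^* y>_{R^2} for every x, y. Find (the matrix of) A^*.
A^* = A^T =
[[-2, 2],
 [3, -3]]

For real matrices with standard dot products, the defining identity <Ax, y> = <x, A^* y> gives (Ax)^T y = x^T (A^*) y, i.e. x^T A^T y = x^T (A^*) y. Since this holds for all x, y, we must have A^* = A^T. Therefore
A^* =
[[-2, 2],
 [3, -3]].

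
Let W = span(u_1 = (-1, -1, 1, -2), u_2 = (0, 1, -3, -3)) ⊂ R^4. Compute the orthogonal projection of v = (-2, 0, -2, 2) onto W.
proj_W(v) = (76/129, 28/43, -100/129, 128/129)

Set up U = [u_1 | ... | u_2] ∈ R^(4×2). The projector onto W = col(U) is P = U (U^T U)^(-1) U^T.
Compute U^T U =
  [7, 2]
  [2, 19],
and U^T v = (-4, 0).
Solve U^T U · c = U^T v for the coefficients: c = (-76/129, 8/129). The projection is proj_W(v) = U c.
Check: (v - proj_W(v)) · u_1 = 0  (should be 0).
Check: (v - proj_W(v)) · u_2 = 0  (should be 0).
Result: proj_W(v) = (76/129, 28/43, -100/129, 128/129).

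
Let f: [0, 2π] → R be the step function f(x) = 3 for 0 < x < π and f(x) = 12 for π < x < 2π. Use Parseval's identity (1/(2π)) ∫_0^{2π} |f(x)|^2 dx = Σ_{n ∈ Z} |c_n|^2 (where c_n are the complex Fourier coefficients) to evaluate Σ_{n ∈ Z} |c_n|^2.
Σ |c_n|^2 = 153/2

Parseval equates the L^2 energy of f (normalised by 1/(2π)) with the ℓ^2 sum of its Fourier coefficients: (1/(2π)) ∫_0^{2π} |f|^2 = Σ |c_n|^2.
Compute the left side: (1/(2π)) [∫_0^π 3^2 dx + ∫_π^{2π} 12^2 dx] = (1/(2π)) · (9π + 144π) = (9 + 144)/2 = 153/2.
So Σ_{n ∈ Z} |c_n|^2 = 153/2.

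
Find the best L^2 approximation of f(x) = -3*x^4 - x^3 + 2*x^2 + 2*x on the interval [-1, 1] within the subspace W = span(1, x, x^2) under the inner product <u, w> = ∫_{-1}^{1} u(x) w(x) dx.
g(x) = -4*x^2/7 + 7*x/5 + 9/35

The best approximation g ∈ W is the orthogonal projection of f onto W. Writing g = a_0 + a_1 x + a_2 x^2, the coefficients solve the normal equations G · a = b where
  G_{ij} = <φ_i, φ_j> and b_i = <f, φ_i>, with φ_0 = 1, φ_1 = x, φ_2 = x^2.
G =
  [2, 0, 2/3]
  [0, 2/3, 0]
  [2/3, 0, 2/5],
b = (2/15, 14/15, -2/35).
Solving gives a_0 = 9/35, a_1 = 7/5, a_2 = -4/7, so
  g(x) = -4*x^2/7 + 7*x/5 + 9/35.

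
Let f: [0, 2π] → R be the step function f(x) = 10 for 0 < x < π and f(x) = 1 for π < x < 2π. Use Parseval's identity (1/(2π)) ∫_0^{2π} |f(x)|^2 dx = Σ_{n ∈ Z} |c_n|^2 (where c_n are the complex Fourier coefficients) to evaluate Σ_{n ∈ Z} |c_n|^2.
Σ |c_n|^2 = 101/2

Parseval equates the L^2 energy of f (normalised by 1/(2π)) with the ℓ^2 sum of its Fourier coefficients: (1/(2π)) ∫_0^{2π} |f|^2 = Σ |c_n|^2.
Compute the left side: (1/(2π)) [∫_0^π 10^2 dx + ∫_π^{2π} 1^2 dx] = (1/(2π)) · (100π + 1π) = (100 + 1)/2 = 101/2.
So Σ_{n ∈ Z} |c_n|^2 = 101/2.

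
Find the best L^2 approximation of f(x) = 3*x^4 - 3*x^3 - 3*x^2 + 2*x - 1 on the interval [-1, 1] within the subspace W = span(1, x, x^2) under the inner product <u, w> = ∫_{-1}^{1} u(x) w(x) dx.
g(x) = -3*x^2/7 + x/5 - 44/35

The best approximation g ∈ W is the orthogonal projection of f onto W. Writing g = a_0 + a_1 x + a_2 x^2, the coefficients solve the normal equations G · a = b where
  G_{ij} = <φ_i, φ_j> and b_i = <f, φ_i>, with φ_0 = 1, φ_1 = x, φ_2 = x^2.
G =
  [2, 0, 2/3]
  [0, 2/3, 0]
  [2/3, 0, 2/5],
b = (-14/5, 2/15, -106/105).
Solving gives a_0 = -44/35, a_1 = 1/5, a_2 = -3/7, so
  g(x) = -3*x^2/7 + x/5 - 44/35.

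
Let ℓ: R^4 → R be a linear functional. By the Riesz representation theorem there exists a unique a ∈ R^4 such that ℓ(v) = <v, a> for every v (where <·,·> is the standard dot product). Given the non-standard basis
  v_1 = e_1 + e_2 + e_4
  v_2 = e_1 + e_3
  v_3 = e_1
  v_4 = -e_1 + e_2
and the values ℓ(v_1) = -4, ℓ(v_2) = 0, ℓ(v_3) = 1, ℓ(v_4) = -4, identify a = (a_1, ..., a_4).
a = (1, -3, -1, -2)

Write a = (a_1, ..., a_4) in the standard basis. For each basis vector v_i, ℓ(v_i) = <v_i, a> is a linear equation in the a_j's. Collect the n equations into a matrix system V a = ℓ, where row i of V is v_i (expressed in the standard basis). Since V is invertible (lower-triangular with 1s on the diagonal, up to permutation), solve by back-substitution:
  V =
[[1, 1, 0, 1],
 [1, 0, 1, 0],
 [1, 0, 0, 0],
 [-1, 1, 0, 0]]
  V a = (-4, 0, 1, -4)
Solving gives a = (1, -3, -1, -2).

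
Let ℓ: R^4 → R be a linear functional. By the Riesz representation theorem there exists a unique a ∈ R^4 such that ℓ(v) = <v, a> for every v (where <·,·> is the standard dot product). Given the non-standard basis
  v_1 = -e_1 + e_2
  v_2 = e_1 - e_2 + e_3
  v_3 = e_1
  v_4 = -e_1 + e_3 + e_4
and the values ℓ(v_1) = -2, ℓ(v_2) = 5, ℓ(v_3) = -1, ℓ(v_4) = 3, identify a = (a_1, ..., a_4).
a = (-1, -3, 3, -1)

Write a = (a_1, ..., a_4) in the standard basis. For each basis vector v_i, ℓ(v_i) = <v_i, a> is a linear equation in the a_j's. Collect the n equations into a matrix system V a = ℓ, where row i of V is v_i (expressed in the standard basis). Since V is invertible (lower-triangular with 1s on the diagonal, up to permutation), solve by back-substitution:
  V =
[[-1, 1, 0, 0],
 [1, -1, 1, 0],
 [1, 0, 0, 0],
 [-1, 0, 1, 1]]
  V a = (-2, 5, -1, 3)
Solving gives a = (-1, -3, 3, -1).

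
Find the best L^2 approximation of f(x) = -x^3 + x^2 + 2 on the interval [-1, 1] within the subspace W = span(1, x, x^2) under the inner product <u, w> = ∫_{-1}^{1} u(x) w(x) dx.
g(x) = x^2 - 3*x/5 + 2

The best approximation g ∈ W is the orthogonal projection of f onto W. Writing g = a_0 + a_1 x + a_2 x^2, the coefficients solve the normal equations G · a = b where
  G_{ij} = <φ_i, φ_j> and b_i = <f, φ_i>, with φ_0 = 1, φ_1 = x, φ_2 = x^2.
G =
  [2, 0, 2/3]
  [0, 2/3, 0]
  [2/3, 0, 2/5],
b = (14/3, -2/5, 26/15).
Solving gives a_0 = 2, a_1 = -3/5, a_2 = 1, so
  g(x) = x^2 - 3*x/5 + 2.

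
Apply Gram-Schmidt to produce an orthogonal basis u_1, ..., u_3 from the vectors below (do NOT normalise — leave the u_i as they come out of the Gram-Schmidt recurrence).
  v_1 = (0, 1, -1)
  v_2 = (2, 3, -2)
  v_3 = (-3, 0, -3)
Orthogonal basis:
  u_1 = (0, 1, -1)
  u_2 = (2, 1/2, 1/2)
  u_3 = (1/3, -2/3, -2/3)

Apply the Gram-Schmidt recurrence
  u_1 = v_1
  u_i = v_i − Σ_{j<i} ((v_i · u_j) / (u_j · u_j)) · u_j.

Step by step this gives:
  u_1 = (0, 1, -1)
  u_2 = (2, 1/2, 1/2)
  u_3 = (1/3, -2/3, -2/3)

Orthogonality check:
  u_2 · u_1 = 0 (should be 0)
  u_3 · u_1 = 0 (should be 0)
  u_3 · u_2 = 0 (should be 0)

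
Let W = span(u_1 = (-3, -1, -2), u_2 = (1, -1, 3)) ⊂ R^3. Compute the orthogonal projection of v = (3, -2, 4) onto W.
proj_W(v) = (41/18, -89/90, 206/45)

Set up U = [u_1 | ... | u_2] ∈ R^(3×2). The projector onto W = col(U) is P = U (U^T U)^(-1) U^T.
Compute U^T U =
  [14, -8]
  [-8, 11],
and U^T v = (-15, 17).
Solve U^T U · c = U^T v for the coefficients: c = (-29/90, 59/45). The projection is proj_W(v) = U c.
Check: (v - proj_W(v)) · u_1 = 0  (should be 0).
Check: (v - proj_W(v)) · u_2 = 0  (should be 0).
Result: proj_W(v) = (41/18, -89/90, 206/45).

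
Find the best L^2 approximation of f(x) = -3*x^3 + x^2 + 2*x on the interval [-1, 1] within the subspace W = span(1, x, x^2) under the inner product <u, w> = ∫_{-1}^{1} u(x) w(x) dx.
g(x) = x^2 + x/5

The best approximation g ∈ W is the orthogonal projection of f onto W. Writing g = a_0 + a_1 x + a_2 x^2, the coefficients solve the normal equations G · a = b where
  G_{ij} = <φ_i, φ_j> and b_i = <f, φ_i>, with φ_0 = 1, φ_1 = x, φ_2 = x^2.
G =
  [2, 0, 2/3]
  [0, 2/3, 0]
  [2/3, 0, 2/5],
b = (2/3, 2/15, 2/5).
Solving gives a_0 = 0, a_1 = 1/5, a_2 = 1, so
  g(x) = x^2 + x/5.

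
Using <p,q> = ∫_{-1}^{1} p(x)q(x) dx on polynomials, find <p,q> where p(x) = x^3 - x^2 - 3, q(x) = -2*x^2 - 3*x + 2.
<p,q> = -146/15

Expand the product: p(x)·q(x) = -2*x^5 - x^4 + 5*x^3 + 4*x^2 + 9*x - 6.
∫_{-1}^{1} of each monomial x^k gives [2/(k+1) if k even, 0 if k odd]. Integrating term-by-term (or equivalently evaluating the antiderivative F(x) = -x^6/3 - x^5/5 + 5*x^4/4 + 4*x^3/3 + 9*x^2/2 - 6*x at the endpoints):
  F(1) − F(−1) = 11/20 − (617/60) = -146/15.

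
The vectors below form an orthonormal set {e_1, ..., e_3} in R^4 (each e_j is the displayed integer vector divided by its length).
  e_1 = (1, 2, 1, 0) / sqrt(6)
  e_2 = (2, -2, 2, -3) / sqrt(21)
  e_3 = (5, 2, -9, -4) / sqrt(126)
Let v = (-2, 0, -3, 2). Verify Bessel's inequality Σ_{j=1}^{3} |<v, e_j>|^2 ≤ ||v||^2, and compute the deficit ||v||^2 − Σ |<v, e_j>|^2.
Σ |<v, e_j>|^2 = 17; ||v||^2 = 17; deficit = 0

Write each e_j = u_j / sqrt(<u_j, u_j>) where u_j is the displayed integer vector. Then <v, e_j> = <v, u_j> / sqrt(<u_j, u_j>), so |<v, e_j>|^2 = <v, u_j>^2 / <u_j, u_j>.
Coefficients: <v, e_1> = -5/sqrt(6), <v, e_2> = -16/sqrt(21), <v, e_3> = 9/sqrt(126).
Square and sum: Σ |<v, e_j>|^2 = 17.
Compute ||v||^2 = v·v = 17.
Deficit = 17 − 17 = 0 ≥ 0, confirming Bessel's inequality. (The deficit equals ||v − Σ <v,e_j> e_j||^2, the squared distance from v to span{e_j}.)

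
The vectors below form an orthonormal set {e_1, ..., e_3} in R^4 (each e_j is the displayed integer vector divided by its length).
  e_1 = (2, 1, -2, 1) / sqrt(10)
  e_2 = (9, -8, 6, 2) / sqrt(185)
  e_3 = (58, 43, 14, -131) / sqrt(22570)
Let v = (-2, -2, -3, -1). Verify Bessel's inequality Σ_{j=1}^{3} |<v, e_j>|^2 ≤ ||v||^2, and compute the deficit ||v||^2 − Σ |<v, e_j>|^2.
Σ |<v, e_j>|^2 = 1001/305; ||v||^2 = 18; deficit = 4489/305

Write each e_j = u_j / sqrt(<u_j, u_j>) where u_j is the displayed integer vector. Then <v, e_j> = <v, u_j> / sqrt(<u_j, u_j>), so |<v, e_j>|^2 = <v, u_j>^2 / <u_j, u_j>.
Coefficients: <v, e_1> = -1/sqrt(10), <v, e_2> = -22/sqrt(185), <v, e_3> = -113/sqrt(22570).
Square and sum: Σ |<v, e_j>|^2 = 1001/305.
Compute ||v||^2 = v·v = 18.
Deficit = 18 − 1001/305 = 4489/305 ≥ 0, confirming Bessel's inequality. (The deficit equals ||v − Σ <v,e_j> e_j||^2, the squared distance from v to span{e_j}.)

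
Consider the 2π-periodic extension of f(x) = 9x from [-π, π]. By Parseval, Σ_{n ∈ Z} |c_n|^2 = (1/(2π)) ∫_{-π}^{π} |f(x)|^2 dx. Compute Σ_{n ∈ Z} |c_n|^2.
Σ |c_n|^2 = 27π^2

Expand and integrate term by term over [-π, π]:
  ∫ (9x)^2 dx = 81·(2π^3/3); ∫ 2·9·(0)·x dx = 0 (odd integrand); ∫ 0^2 dx = 0·2π.
So (1/(2π)) ∫_{-π}^{π} (9x)^2 dx = 81π^2/3 + 0 = 27π^2.
Parseval ⇒ Σ |c_n|^2 = 27π^2.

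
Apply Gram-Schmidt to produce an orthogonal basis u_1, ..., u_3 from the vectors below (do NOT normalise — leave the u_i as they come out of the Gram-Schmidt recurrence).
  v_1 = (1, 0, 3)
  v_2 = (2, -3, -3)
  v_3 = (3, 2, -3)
Orthogonal basis:
  u_1 = (1, 0, 3)
  u_2 = (27/10, -3, -9/10)
  u_3 = (54/19, 54/19, -18/19)

Apply the Gram-Schmidt recurrence
  u_1 = v_1
  u_i = v_i − Σ_{j<i} ((v_i · u_j) / (u_j · u_j)) · u_j.

Step by step this gives:
  u_1 = (1, 0, 3)
  u_2 = (27/10, -3, -9/10)
  u_3 = (54/19, 54/19, -18/19)

Orthogonality check:
  u_2 · u_1 = 0 (should be 0)
  u_3 · u_1 = 0 (should be 0)
  u_3 · u_2 = 0 (should be 0)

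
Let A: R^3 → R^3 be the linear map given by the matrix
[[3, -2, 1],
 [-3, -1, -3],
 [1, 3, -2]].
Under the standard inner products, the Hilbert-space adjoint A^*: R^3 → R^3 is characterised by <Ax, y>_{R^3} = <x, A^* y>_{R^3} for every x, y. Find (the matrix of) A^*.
A^* = A^T =
[[3, -3, 1],
 [-2, -1, 3],
 [1, -3, -2]]

For real matrices with standard dot products, the defining identity <Ax, y> = <x, A^* y> gives (Ax)^T y = x^T (A^*) y, i.e. x^T A^T y = x^T (A^*) y. Since this holds for all x, y, we must have A^* = A^T. Therefore
A^* =
[[3, -3, 1],
 [-2, -1, 3],
 [1, -3, -2]].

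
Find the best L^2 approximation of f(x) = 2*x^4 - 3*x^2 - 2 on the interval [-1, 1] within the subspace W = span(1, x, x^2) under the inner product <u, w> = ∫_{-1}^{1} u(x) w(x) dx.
g(x) = -9*x^2/7 - 76/35

The best approximation g ∈ W is the orthogonal projection of f onto W. Writing g = a_0 + a_1 x + a_2 x^2, the coefficients solve the normal equations G · a = b where
  G_{ij} = <φ_i, φ_j> and b_i = <f, φ_i>, with φ_0 = 1, φ_1 = x, φ_2 = x^2.
G =
  [2, 0, 2/3]
  [0, 2/3, 0]
  [2/3, 0, 2/5],
b = (-26/5, 0, -206/105).
Solving gives a_0 = -76/35, a_1 = 0, a_2 = -9/7, so
  g(x) = -9*x^2/7 - 76/35.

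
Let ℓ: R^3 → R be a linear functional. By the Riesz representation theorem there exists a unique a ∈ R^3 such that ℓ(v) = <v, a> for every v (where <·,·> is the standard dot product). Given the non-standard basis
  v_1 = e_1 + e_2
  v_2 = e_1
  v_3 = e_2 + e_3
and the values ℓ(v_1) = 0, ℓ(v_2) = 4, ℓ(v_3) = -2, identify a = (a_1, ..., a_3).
a = (4, -4, 2)

Write a = (a_1, ..., a_3) in the standard basis. For each basis vector v_i, ℓ(v_i) = <v_i, a> is a linear equation in the a_j's. Collect the n equations into a matrix system V a = ℓ, where row i of V is v_i (expressed in the standard basis). Since V is invertible (lower-triangular with 1s on the diagonal, up to permutation), solve by back-substitution:
  V =
[[1, 1, 0],
 [1, 0, 0],
 [0, 1, 1]]
  V a = (0, 4, -2)
Solving gives a = (4, -4, 2).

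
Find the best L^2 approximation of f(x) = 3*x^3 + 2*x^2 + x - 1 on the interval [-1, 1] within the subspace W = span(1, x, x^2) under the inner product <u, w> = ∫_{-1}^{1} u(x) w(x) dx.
g(x) = 2*x^2 + 14*x/5 - 1

The best approximation g ∈ W is the orthogonal projection of f onto W. Writing g = a_0 + a_1 x + a_2 x^2, the coefficients solve the normal equations G · a = b where
  G_{ij} = <φ_i, φ_j> and b_i = <f, φ_i>, with φ_0 = 1, φ_1 = x, φ_2 = x^2.
G =
  [2, 0, 2/3]
  [0, 2/3, 0]
  [2/3, 0, 2/5],
b = (-2/3, 28/15, 2/15).
Solving gives a_0 = -1, a_1 = 14/5, a_2 = 2, so
  g(x) = 2*x^2 + 14*x/5 - 1.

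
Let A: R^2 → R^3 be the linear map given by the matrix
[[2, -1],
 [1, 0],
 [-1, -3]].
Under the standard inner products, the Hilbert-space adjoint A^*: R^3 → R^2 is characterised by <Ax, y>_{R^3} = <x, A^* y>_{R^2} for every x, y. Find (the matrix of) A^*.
A^* = A^T =
[[2, 1, -1],
 [-1, 0, -3]]

For real matrices with standard dot products, the defining identity <Ax, y> = <x, A^* y> gives (Ax)^T y = x^T (A^*) y, i.e. x^T A^T y = x^T (A^*) y. Since this holds for all x, y, we must have A^* = A^T. Therefore
A^* =
[[2, 1, -1],
 [-1, 0, -3]].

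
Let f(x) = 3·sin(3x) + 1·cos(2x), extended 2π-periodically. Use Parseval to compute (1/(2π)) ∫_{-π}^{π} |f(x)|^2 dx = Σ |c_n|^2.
Σ |c_n|^2 = 5

Expand |f|^2 and use orthogonality of {sin(nx), cos(mx)} on [-π, π]:
  ∫_{-π}^{π} sin(nx)^2 dx = π, ∫ cos(mx)^2 dx = π, and cross terms integrate to 0.
So ∫_{-π}^{π} f(x)^2 dx = 3^2 · π + 1^2 · π = (9 + 1)π.
Divide by 2π: (9 + 1)/2 = 5.
By Parseval, this equals Σ |c_n|^2.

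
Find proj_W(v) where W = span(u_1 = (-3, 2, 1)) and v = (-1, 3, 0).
proj_W(v) = (-27/14, 9/7, 9/14)

Set up U = [u_1 | ... | u_1] ∈ R^(3×1). The projector onto W = col(U) is P = U (U^T U)^(-1) U^T.
Compute U^T U =
  [14],
and U^T v = (9).
Solve U^T U · c = U^T v for the coefficients: c = (9/14). The projection is proj_W(v) = U c.
Check: (v - proj_W(v)) · u_1 = 0  (should be 0).
Result: proj_W(v) = (-27/14, 9/7, 9/14).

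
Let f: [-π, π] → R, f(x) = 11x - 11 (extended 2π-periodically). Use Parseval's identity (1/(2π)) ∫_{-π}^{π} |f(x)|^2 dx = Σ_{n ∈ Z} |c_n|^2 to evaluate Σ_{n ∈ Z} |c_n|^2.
Σ |c_n|^2 = 121π^2/3 + 121

Expand and integrate term by term over [-π, π]:
  ∫ (11x)^2 dx = 121·(2π^3/3); ∫ 2·11·(-11)·x dx = 0 (odd integrand); ∫ (-11)^2 dx = 121·2π.
So (1/(2π)) ∫_{-π}^{π} (11x - 11)^2 dx = 121π^2/3 + 121 = 121π^2/3 + 121.
Parseval ⇒ Σ |c_n|^2 = 121π^2/3 + 121.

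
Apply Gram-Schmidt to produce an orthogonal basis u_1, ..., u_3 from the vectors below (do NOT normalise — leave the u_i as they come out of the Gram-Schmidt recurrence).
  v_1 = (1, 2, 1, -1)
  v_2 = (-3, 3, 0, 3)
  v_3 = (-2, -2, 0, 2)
Orthogonal basis:
  u_1 = (1, 2, 1, -1)
  u_2 = (-3, 3, 0, 3)
  u_3 = (-4/21, -8/21, 8/7, 4/21)

Apply the Gram-Schmidt recurrence
  u_1 = v_1
  u_i = v_i − Σ_{j<i} ((v_i · u_j) / (u_j · u_j)) · u_j.

Step by step this gives:
  u_1 = (1, 2, 1, -1)
  u_2 = (-3, 3, 0, 3)
  u_3 = (-4/21, -8/21, 8/7, 4/21)

Orthogonality check:
  u_2 · u_1 = 0 (should be 0)
  u_3 · u_1 = 0 (should be 0)
  u_3 · u_2 = 0 (should be 0)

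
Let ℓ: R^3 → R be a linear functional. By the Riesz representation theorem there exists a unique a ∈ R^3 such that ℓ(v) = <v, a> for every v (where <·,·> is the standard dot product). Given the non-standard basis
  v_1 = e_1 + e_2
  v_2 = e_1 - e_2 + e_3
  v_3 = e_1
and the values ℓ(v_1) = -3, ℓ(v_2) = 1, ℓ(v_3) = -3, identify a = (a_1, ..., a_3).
a = (-3, 0, 4)

Write a = (a_1, ..., a_3) in the standard basis. For each basis vector v_i, ℓ(v_i) = <v_i, a> is a linear equation in the a_j's. Collect the n equations into a matrix system V a = ℓ, where row i of V is v_i (expressed in the standard basis). Since V is invertible (lower-triangular with 1s on the diagonal, up to permutation), solve by back-substitution:
  V =
[[1, 1, 0],
 [1, -1, 1],
 [1, 0, 0]]
  V a = (-3, 1, -3)
Solving gives a = (-3, 0, 4).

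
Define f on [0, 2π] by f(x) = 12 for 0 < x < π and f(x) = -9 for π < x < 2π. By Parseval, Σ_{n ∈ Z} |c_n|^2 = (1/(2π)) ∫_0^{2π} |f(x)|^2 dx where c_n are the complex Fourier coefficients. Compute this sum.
Σ |c_n|^2 = 225/2

Parseval equates the L^2 energy of f (normalised by 1/(2π)) with the ℓ^2 sum of its Fourier coefficients: (1/(2π)) ∫_0^{2π} |f|^2 = Σ |c_n|^2.
Compute the left side: (1/(2π)) [∫_0^π 12^2 dx + ∫_π^{2π} (-9)^2 dx] = (1/(2π)) · (144π + 81π) = (144 + 81)/2 = 225/2.
So Σ_{n ∈ Z} |c_n|^2 = 225/2.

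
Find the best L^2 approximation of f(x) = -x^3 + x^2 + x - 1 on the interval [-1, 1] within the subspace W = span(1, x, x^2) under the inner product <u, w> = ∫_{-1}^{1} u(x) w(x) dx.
g(x) = x^2 + 2*x/5 - 1

The best approximation g ∈ W is the orthogonal projection of f onto W. Writing g = a_0 + a_1 x + a_2 x^2, the coefficients solve the normal equations G · a = b where
  G_{ij} = <φ_i, φ_j> and b_i = <f, φ_i>, with φ_0 = 1, φ_1 = x, φ_2 = x^2.
G =
  [2, 0, 2/3]
  [0, 2/3, 0]
  [2/3, 0, 2/5],
b = (-4/3, 4/15, -4/15).
Solving gives a_0 = -1, a_1 = 2/5, a_2 = 1, so
  g(x) = x^2 + 2*x/5 - 1.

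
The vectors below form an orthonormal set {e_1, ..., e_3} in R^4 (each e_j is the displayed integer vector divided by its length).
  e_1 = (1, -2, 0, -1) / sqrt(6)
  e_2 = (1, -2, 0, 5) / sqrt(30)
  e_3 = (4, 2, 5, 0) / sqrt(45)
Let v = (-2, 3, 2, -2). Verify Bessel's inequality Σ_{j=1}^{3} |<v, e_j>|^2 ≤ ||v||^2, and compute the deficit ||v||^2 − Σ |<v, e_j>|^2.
Σ |<v, e_j>|^2 = 164/9; ||v||^2 = 21; deficit = 25/9

Write each e_j = u_j / sqrt(<u_j, u_j>) where u_j is the displayed integer vector. Then <v, e_j> = <v, u_j> / sqrt(<u_j, u_j>), so |<v, e_j>|^2 = <v, u_j>^2 / <u_j, u_j>.
Coefficients: <v, e_1> = -6/sqrt(6), <v, e_2> = -18/sqrt(30), <v, e_3> = 8/sqrt(45).
Square and sum: Σ |<v, e_j>|^2 = 164/9.
Compute ||v||^2 = v·v = 21.
Deficit = 21 − 164/9 = 25/9 ≥ 0, confirming Bessel's inequality. (The deficit equals ||v − Σ <v,e_j> e_j||^2, the squared distance from v to span{e_j}.)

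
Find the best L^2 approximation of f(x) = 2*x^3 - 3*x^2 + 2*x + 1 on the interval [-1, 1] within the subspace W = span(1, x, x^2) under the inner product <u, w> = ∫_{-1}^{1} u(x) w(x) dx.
g(x) = -3*x^2 + 16*x/5 + 1

The best approximation g ∈ W is the orthogonal projection of f onto W. Writing g = a_0 + a_1 x + a_2 x^2, the coefficients solve the normal equations G · a = b where
  G_{ij} = <φ_i, φ_j> and b_i = <f, φ_i>, with φ_0 = 1, φ_1 = x, φ_2 = x^2.
G =
  [2, 0, 2/3]
  [0, 2/3, 0]
  [2/3, 0, 2/5],
b = (0, 32/15, -8/15).
Solving gives a_0 = 1, a_1 = 16/5, a_2 = -3, so
  g(x) = -3*x^2 + 16*x/5 + 1.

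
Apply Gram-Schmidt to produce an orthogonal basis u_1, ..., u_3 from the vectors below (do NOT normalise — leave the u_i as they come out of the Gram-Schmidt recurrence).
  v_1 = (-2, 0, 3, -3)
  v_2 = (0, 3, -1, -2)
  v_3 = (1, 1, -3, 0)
Orthogonal basis:
  u_1 = (-2, 0, 3, -3)
  u_2 = (3/11, 3, -31/22, -35/22)
  u_3 = (-45/299, -196/299, -216/299, -186/299)

Apply the Gram-Schmidt recurrence
  u_1 = v_1
  u_i = v_i − Σ_{j<i} ((v_i · u_j) / (u_j · u_j)) · u_j.

Step by step this gives:
  u_1 = (-2, 0, 3, -3)
  u_2 = (3/11, 3, -31/22, -35/22)
  u_3 = (-45/299, -196/299, -216/299, -186/299)

Orthogonality check:
  u_2 · u_1 = 0 (should be 0)
  u_3 · u_1 = 0 (should be 0)
  u_3 · u_2 = 0 (should be 0)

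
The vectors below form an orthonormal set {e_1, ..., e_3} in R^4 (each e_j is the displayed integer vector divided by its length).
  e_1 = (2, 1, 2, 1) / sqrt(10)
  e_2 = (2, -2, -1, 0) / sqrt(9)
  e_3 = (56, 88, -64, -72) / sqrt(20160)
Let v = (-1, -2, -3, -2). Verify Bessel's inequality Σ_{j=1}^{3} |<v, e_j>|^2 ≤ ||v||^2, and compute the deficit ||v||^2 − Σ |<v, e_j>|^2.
Σ |<v, e_j>|^2 = 124/7; ||v||^2 = 18; deficit = 2/7

Write each e_j = u_j / sqrt(<u_j, u_j>) where u_j is the displayed integer vector. Then <v, e_j> = <v, u_j> / sqrt(<u_j, u_j>), so |<v, e_j>|^2 = <v, u_j>^2 / <u_j, u_j>.
Coefficients: <v, e_1> = -12/sqrt(10), <v, e_2> = 5/sqrt(9), <v, e_3> = 104/sqrt(20160).
Square and sum: Σ |<v, e_j>|^2 = 124/7.
Compute ||v||^2 = v·v = 18.
Deficit = 18 − 124/7 = 2/7 ≥ 0, confirming Bessel's inequality. (The deficit equals ||v − Σ <v,e_j> e_j||^2, the squared distance from v to span{e_j}.)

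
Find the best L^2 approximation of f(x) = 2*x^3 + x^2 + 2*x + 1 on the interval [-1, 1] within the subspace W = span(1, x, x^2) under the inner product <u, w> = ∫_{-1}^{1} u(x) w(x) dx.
g(x) = x^2 + 16*x/5 + 1

The best approximation g ∈ W is the orthogonal projection of f onto W. Writing g = a_0 + a_1 x + a_2 x^2, the coefficients solve the normal equations G · a = b where
  G_{ij} = <φ_i, φ_j> and b_i = <f, φ_i>, with φ_0 = 1, φ_1 = x, φ_2 = x^2.
G =
  [2, 0, 2/3]
  [0, 2/3, 0]
  [2/3, 0, 2/5],
b = (8/3, 32/15, 16/15).
Solving gives a_0 = 1, a_1 = 16/5, a_2 = 1, so
  g(x) = x^2 + 16*x/5 + 1.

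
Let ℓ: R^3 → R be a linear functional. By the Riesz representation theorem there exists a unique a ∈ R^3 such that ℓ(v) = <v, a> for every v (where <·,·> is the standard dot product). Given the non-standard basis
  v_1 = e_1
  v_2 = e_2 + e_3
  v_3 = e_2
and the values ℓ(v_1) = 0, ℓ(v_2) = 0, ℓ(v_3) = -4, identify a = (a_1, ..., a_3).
a = (0, -4, 4)

Write a = (a_1, ..., a_3) in the standard basis. For each basis vector v_i, ℓ(v_i) = <v_i, a> is a linear equation in the a_j's. Collect the n equations into a matrix system V a = ℓ, where row i of V is v_i (expressed in the standard basis). Since V is invertible (lower-triangular with 1s on the diagonal, up to permutation), solve by back-substitution:
  V =
[[1, 0, 0],
 [0, 1, 1],
 [0, 1, 0]]
  V a = (0, 0, -4)
Solving gives a = (0, -4, 4).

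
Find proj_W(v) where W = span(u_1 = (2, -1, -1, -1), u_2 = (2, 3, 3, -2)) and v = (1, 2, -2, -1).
proj_W(v) = (106/91, 3/91, 3/91, -67/91)

Set up U = [u_1 | ... | u_2] ∈ R^(4×2). The projector onto W = col(U) is P = U (U^T U)^(-1) U^T.
Compute U^T U =
  [7, 0]
  [0, 26],
and U^T v = (3, 4).
Solve U^T U · c = U^T v for the coefficients: c = (3/7, 2/13). The projection is proj_W(v) = U c.
Check: (v - proj_W(v)) · u_1 = 0  (should be 0).
Check: (v - proj_W(v)) · u_2 = 0  (should be 0).
Result: proj_W(v) = (106/91, 3/91, 3/91, -67/91).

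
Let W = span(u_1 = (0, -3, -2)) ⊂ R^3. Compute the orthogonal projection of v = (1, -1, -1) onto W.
proj_W(v) = (0, -15/13, -10/13)

Set up U = [u_1 | ... | u_1] ∈ R^(3×1). The projector onto W = col(U) is P = U (U^T U)^(-1) U^T.
Compute U^T U =
  [13],
and U^T v = (5).
Solve U^T U · c = U^T v for the coefficients: c = (5/13). The projection is proj_W(v) = U c.
Check: (v - proj_W(v)) · u_1 = 0  (should be 0).
Result: proj_W(v) = (0, -15/13, -10/13).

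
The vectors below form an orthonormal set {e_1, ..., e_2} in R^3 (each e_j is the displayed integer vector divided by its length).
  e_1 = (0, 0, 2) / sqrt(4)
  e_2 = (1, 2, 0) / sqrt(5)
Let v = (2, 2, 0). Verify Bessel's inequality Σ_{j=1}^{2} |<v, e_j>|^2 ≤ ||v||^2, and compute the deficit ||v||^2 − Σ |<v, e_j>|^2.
Σ |<v, e_j>|^2 = 36/5; ||v||^2 = 8; deficit = 4/5

Write each e_j = u_j / sqrt(<u_j, u_j>) where u_j is the displayed integer vector. Then <v, e_j> = <v, u_j> / sqrt(<u_j, u_j>), so |<v, e_j>|^2 = <v, u_j>^2 / <u_j, u_j>.
Coefficients: <v, e_1> = 0/sqrt(4), <v, e_2> = 6/sqrt(5).
Square and sum: Σ |<v, e_j>|^2 = 36/5.
Compute ||v||^2 = v·v = 8.
Deficit = 8 − 36/5 = 4/5 ≥ 0, confirming Bessel's inequality. (The deficit equals ||v − Σ <v,e_j> e_j||^2, the squared distance from v to span{e_j}.)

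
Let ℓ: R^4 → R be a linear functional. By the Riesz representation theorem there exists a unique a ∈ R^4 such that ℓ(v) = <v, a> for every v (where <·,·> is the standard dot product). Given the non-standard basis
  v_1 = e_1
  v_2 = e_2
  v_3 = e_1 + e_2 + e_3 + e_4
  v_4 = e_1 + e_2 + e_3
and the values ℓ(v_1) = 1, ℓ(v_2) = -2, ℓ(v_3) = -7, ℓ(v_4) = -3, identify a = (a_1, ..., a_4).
a = (1, -2, -2, -4)

Write a = (a_1, ..., a_4) in the standard basis. For each basis vector v_i, ℓ(v_i) = <v_i, a> is a linear equation in the a_j's. Collect the n equations into a matrix system V a = ℓ, where row i of V is v_i (expressed in the standard basis). Since V is invertible (lower-triangular with 1s on the diagonal, up to permutation), solve by back-substitution:
  V =
[[1, 0, 0, 0],
 [0, 1, 0, 0],
 [1, 1, 1, 1],
 [1, 1, 1, 0]]
  V a = (1, -2, -7, -3)
Solving gives a = (1, -2, -2, -4).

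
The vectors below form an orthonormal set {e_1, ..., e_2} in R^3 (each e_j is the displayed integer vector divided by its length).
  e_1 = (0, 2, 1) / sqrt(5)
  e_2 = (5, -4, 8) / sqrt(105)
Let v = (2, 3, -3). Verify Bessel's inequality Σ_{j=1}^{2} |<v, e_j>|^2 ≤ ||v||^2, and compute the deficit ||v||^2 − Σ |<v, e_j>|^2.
Σ |<v, e_j>|^2 = 173/21; ||v||^2 = 22; deficit = 289/21

Write each e_j = u_j / sqrt(<u_j, u_j>) where u_j is the displayed integer vector. Then <v, e_j> = <v, u_j> / sqrt(<u_j, u_j>), so |<v, e_j>|^2 = <v, u_j>^2 / <u_j, u_j>.
Coefficients: <v, e_1> = 3/sqrt(5), <v, e_2> = -26/sqrt(105).
Square and sum: Σ |<v, e_j>|^2 = 173/21.
Compute ||v||^2 = v·v = 22.
Deficit = 22 − 173/21 = 289/21 ≥ 0, confirming Bessel's inequality. (The deficit equals ||v − Σ <v,e_j> e_j||^2, the squared distance from v to span{e_j}.)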